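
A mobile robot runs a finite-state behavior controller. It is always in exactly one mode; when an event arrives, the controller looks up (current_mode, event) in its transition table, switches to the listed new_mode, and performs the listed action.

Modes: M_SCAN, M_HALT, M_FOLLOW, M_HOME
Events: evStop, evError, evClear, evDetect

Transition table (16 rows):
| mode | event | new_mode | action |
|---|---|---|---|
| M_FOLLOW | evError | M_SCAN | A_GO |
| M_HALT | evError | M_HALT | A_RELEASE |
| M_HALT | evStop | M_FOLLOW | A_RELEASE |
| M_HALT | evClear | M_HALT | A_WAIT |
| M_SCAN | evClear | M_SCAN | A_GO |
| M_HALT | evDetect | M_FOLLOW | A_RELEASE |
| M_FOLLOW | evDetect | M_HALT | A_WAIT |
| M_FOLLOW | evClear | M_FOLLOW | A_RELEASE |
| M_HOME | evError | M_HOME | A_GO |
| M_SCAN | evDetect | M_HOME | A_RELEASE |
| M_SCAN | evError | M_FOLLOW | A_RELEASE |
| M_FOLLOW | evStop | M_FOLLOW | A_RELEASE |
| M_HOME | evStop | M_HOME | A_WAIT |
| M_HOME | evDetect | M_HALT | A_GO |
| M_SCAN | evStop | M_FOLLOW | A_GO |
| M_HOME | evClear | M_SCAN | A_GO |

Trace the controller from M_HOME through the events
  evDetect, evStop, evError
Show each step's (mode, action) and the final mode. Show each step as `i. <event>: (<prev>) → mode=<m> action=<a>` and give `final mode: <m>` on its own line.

1. evDetect: (M_HOME) → mode=M_HALT action=A_GO
2. evStop: (M_HALT) → mode=M_FOLLOW action=A_RELEASE
3. evError: (M_FOLLOW) → mode=M_SCAN action=A_GO

final mode: M_SCAN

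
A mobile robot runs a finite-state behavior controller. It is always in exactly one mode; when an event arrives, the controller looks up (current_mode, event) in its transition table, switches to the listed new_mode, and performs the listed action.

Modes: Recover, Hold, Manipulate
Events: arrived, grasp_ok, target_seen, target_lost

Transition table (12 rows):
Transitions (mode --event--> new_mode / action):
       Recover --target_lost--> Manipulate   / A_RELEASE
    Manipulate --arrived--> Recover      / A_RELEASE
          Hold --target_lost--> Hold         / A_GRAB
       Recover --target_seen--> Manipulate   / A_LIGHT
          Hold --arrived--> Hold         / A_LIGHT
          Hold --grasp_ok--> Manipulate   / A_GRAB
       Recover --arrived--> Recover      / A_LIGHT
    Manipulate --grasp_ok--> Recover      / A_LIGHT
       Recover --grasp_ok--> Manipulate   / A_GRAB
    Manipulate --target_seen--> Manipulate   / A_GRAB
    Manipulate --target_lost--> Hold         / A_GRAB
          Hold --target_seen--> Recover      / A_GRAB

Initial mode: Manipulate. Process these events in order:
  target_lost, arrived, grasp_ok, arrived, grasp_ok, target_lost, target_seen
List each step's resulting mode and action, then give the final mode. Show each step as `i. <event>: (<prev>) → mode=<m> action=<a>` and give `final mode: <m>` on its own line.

final mode: Recover

1. target_lost: (Manipulate) → mode=Hold action=A_GRAB
2. arrived: (Hold) → mode=Hold action=A_LIGHT
3. grasp_ok: (Hold) → mode=Manipulate action=A_GRAB
4. arrived: (Manipulate) → mode=Recover action=A_RELEASE
5. grasp_ok: (Recover) → mode=Manipulate action=A_GRAB
6. target_lost: (Manipulate) → mode=Hold action=A_GRAB
7. target_seen: (Hold) → mode=Recover action=A_GRAB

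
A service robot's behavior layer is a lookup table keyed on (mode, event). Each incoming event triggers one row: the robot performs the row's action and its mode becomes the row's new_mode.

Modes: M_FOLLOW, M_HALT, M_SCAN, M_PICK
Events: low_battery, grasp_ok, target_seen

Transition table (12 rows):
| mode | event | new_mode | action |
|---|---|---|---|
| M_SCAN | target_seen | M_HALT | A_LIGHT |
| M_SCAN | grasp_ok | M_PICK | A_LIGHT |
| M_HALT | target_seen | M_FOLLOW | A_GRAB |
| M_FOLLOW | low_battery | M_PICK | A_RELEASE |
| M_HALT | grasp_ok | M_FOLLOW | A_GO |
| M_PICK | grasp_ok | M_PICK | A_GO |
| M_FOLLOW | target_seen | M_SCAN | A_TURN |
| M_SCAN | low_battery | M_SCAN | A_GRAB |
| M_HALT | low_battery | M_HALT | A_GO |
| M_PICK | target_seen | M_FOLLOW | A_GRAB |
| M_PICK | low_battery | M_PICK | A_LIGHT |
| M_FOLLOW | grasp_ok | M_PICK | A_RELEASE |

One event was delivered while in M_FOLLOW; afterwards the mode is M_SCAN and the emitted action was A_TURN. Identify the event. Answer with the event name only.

target_seen

try low_battery: (M_FOLLOW, low_battery) → (M_PICK, A_RELEASE)
try grasp_ok: (M_FOLLOW, grasp_ok) → (M_PICK, A_RELEASE)
try target_seen: (M_FOLLOW, target_seen) → (M_SCAN, A_TURN)  ← matches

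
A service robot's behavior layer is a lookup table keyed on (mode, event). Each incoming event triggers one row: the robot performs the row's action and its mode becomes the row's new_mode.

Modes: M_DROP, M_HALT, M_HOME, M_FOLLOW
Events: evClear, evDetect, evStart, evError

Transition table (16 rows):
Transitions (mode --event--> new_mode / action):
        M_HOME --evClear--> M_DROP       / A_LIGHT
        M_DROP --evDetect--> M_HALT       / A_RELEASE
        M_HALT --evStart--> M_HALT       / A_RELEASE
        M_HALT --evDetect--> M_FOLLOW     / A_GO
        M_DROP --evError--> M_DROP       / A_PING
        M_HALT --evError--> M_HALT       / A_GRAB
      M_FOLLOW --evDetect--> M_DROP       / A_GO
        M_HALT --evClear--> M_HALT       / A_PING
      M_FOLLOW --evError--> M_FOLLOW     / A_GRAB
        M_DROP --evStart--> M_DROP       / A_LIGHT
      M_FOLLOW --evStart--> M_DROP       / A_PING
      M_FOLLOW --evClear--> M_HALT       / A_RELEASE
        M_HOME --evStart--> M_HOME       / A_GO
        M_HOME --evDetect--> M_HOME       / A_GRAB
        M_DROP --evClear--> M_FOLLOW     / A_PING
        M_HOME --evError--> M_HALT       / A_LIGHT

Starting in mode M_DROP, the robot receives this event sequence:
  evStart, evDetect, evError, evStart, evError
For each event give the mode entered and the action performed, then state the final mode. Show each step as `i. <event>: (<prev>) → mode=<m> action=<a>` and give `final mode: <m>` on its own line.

final mode: M_HALT

1. evStart: (M_DROP) → mode=M_DROP action=A_LIGHT
2. evDetect: (M_DROP) → mode=M_HALT action=A_RELEASE
3. evError: (M_HALT) → mode=M_HALT action=A_GRAB
4. evStart: (M_HALT) → mode=M_HALT action=A_RELEASE
5. evError: (M_HALT) → mode=M_HALT action=A_GRAB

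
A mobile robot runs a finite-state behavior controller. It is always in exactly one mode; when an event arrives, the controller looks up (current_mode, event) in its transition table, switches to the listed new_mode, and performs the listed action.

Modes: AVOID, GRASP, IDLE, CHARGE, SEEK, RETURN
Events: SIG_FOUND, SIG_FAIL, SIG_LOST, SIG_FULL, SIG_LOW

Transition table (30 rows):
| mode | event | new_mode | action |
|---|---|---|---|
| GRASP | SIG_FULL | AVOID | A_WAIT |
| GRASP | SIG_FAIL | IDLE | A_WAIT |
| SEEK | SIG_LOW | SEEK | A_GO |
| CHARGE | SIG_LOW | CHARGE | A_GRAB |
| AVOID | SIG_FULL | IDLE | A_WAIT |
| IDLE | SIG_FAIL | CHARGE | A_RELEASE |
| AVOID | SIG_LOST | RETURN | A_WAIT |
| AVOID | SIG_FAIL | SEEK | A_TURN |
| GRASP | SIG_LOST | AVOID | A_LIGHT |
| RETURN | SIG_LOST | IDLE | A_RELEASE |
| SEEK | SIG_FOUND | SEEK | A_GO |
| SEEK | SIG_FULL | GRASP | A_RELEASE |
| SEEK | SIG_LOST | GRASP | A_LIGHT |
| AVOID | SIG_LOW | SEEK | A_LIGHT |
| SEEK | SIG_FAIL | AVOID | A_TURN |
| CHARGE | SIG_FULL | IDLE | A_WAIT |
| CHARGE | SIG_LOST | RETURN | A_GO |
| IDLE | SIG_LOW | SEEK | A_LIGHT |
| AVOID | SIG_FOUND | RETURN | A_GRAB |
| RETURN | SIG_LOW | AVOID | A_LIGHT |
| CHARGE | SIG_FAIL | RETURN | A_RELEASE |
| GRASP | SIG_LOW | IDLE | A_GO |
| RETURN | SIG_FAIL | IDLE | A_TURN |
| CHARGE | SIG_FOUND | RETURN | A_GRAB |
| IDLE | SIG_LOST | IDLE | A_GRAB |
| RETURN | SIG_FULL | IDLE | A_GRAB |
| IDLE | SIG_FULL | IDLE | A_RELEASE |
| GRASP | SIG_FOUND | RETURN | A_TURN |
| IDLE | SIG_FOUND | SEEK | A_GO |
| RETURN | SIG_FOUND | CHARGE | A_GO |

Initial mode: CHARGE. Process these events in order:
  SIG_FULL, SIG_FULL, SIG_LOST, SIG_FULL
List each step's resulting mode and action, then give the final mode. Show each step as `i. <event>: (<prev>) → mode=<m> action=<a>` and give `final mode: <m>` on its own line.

1. SIG_FULL: (CHARGE) → mode=IDLE action=A_WAIT
2. SIG_FULL: (IDLE) → mode=IDLE action=A_RELEASE
3. SIG_LOST: (IDLE) → mode=IDLE action=A_GRAB
4. SIG_FULL: (IDLE) → mode=IDLE action=A_RELEASE

final mode: IDLE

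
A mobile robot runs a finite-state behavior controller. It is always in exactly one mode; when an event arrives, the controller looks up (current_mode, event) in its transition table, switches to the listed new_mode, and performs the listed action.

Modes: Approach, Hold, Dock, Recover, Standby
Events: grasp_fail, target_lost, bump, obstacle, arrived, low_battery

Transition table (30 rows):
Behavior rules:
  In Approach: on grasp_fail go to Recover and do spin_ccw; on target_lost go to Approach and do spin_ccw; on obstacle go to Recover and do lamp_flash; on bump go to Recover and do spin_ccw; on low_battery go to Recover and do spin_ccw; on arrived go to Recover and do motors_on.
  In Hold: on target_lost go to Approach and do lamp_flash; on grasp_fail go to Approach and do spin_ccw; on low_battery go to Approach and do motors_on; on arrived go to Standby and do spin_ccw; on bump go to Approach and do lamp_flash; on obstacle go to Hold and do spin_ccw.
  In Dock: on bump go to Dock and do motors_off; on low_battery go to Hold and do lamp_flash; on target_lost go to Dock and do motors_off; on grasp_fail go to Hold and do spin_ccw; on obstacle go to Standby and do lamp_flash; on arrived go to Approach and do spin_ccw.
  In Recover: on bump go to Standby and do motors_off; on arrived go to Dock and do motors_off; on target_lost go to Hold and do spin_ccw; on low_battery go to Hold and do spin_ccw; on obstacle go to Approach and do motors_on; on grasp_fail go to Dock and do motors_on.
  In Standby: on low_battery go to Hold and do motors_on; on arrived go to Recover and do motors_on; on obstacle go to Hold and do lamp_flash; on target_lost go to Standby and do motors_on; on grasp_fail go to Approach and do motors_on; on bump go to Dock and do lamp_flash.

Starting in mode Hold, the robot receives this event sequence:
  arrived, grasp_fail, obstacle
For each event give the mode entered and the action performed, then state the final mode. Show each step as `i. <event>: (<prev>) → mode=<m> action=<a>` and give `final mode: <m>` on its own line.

final mode: Recover

1. arrived: (Hold) → mode=Standby action=spin_ccw
2. grasp_fail: (Standby) → mode=Approach action=motors_on
3. obstacle: (Approach) → mode=Recover action=lamp_flash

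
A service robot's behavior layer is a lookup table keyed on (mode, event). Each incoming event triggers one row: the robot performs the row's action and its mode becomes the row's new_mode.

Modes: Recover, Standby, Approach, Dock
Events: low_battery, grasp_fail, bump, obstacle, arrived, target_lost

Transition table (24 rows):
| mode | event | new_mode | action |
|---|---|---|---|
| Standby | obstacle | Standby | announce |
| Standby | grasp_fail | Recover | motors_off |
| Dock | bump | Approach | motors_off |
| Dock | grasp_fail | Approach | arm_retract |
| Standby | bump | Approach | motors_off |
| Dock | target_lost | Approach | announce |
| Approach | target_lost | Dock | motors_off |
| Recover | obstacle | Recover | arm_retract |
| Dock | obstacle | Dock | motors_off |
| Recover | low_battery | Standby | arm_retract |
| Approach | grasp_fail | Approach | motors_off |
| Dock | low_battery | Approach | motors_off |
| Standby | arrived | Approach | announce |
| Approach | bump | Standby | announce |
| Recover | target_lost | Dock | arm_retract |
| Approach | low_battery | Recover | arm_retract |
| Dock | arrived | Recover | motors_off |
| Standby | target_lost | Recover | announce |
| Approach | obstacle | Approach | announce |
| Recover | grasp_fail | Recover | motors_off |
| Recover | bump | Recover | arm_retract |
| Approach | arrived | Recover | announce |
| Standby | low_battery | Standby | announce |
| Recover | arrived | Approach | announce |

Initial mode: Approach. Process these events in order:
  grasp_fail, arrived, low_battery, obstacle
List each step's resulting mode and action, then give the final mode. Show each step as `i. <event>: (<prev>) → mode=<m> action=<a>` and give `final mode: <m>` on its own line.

1. grasp_fail: (Approach) → mode=Approach action=motors_off
2. arrived: (Approach) → mode=Recover action=announce
3. low_battery: (Recover) → mode=Standby action=arm_retract
4. obstacle: (Standby) → mode=Standby action=announce

final mode: Standby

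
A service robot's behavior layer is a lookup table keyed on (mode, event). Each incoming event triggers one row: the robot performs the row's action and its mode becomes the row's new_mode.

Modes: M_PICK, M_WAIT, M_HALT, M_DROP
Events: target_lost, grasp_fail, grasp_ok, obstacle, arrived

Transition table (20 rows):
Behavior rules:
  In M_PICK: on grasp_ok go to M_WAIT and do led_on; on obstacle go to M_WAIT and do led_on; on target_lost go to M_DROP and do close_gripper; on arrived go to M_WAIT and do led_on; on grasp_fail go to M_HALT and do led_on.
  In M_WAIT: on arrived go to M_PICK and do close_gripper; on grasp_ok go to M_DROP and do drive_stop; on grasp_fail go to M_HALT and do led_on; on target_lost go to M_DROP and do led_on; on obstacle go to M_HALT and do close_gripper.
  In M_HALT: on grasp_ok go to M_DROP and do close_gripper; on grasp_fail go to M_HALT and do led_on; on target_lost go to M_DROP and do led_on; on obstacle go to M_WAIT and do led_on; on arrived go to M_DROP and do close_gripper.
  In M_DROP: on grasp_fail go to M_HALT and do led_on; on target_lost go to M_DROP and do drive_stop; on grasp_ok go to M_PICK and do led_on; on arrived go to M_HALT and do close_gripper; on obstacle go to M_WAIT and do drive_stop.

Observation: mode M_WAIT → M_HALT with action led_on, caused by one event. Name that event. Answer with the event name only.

try target_lost: (M_WAIT, target_lost) → (M_DROP, led_on)
try grasp_fail: (M_WAIT, grasp_fail) → (M_HALT, led_on)  ← matches
try grasp_ok: (M_WAIT, grasp_ok) → (M_DROP, drive_stop)
try obstacle: (M_WAIT, obstacle) → (M_HALT, close_gripper)
try arrived: (M_WAIT, arrived) → (M_PICK, close_gripper)

grasp_fail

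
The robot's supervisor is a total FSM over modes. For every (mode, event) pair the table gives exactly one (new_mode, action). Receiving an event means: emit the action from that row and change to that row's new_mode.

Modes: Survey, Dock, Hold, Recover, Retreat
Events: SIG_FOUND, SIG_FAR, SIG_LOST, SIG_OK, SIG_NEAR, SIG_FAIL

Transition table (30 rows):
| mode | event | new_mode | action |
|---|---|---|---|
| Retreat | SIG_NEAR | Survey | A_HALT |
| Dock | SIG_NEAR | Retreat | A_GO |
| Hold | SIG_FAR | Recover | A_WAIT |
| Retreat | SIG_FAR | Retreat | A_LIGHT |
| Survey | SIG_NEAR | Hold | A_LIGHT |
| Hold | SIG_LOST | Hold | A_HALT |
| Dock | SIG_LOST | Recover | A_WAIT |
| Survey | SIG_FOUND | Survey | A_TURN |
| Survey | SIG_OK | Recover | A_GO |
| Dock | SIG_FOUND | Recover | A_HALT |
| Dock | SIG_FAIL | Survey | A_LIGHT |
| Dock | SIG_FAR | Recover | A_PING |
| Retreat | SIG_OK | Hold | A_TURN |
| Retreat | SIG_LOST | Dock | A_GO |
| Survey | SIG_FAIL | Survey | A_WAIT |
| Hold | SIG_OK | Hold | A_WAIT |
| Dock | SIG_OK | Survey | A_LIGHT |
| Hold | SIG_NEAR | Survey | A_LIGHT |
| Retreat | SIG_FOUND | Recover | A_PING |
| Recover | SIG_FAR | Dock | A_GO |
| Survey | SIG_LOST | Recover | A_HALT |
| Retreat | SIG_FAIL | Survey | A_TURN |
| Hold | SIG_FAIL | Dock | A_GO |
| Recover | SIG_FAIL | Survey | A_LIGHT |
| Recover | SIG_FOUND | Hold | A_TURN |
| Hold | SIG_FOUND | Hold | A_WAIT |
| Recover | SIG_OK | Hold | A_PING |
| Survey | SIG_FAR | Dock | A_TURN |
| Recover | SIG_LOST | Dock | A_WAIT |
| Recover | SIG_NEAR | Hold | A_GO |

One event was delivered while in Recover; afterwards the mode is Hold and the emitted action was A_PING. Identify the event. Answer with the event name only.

SIG_OK

try SIG_FOUND: (Recover, SIG_FOUND) → (Hold, A_TURN)
try SIG_FAR: (Recover, SIG_FAR) → (Dock, A_GO)
try SIG_LOST: (Recover, SIG_LOST) → (Dock, A_WAIT)
try SIG_OK: (Recover, SIG_OK) → (Hold, A_PING)  ← matches
try SIG_NEAR: (Recover, SIG_NEAR) → (Hold, A_GO)
try SIG_FAIL: (Recover, SIG_FAIL) → (Survey, A_LIGHT)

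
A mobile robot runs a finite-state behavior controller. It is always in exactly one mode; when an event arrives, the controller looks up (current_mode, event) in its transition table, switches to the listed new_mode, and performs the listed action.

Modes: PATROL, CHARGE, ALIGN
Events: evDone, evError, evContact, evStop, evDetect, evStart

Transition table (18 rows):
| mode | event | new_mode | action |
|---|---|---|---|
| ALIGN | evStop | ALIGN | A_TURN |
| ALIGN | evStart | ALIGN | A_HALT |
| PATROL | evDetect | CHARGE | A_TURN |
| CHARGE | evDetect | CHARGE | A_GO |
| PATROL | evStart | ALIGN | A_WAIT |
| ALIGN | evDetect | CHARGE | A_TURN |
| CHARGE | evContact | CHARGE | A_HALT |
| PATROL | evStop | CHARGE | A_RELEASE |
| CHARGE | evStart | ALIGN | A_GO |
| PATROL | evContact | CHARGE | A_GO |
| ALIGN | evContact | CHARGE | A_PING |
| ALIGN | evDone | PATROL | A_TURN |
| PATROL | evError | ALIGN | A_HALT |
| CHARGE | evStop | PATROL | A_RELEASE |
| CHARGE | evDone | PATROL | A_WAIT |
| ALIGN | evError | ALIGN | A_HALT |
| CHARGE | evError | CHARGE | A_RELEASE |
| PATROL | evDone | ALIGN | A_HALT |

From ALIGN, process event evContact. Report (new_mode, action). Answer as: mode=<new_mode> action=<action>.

current mode = ALIGN; filter table to that mode:
  (ALIGN, evStop) → (ALIGN, A_TURN)
  (ALIGN, evStart) → (ALIGN, A_HALT)
  (ALIGN, evDetect) → (CHARGE, A_TURN)
  (ALIGN, evContact) → (CHARGE, A_PING)  ← event matches
  (ALIGN, evDone) → (PATROL, A_TURN)
  (ALIGN, evError) → (ALIGN, A_HALT)
event = evContact selects (CHARGE, A_PING)

mode=CHARGE action=A_PING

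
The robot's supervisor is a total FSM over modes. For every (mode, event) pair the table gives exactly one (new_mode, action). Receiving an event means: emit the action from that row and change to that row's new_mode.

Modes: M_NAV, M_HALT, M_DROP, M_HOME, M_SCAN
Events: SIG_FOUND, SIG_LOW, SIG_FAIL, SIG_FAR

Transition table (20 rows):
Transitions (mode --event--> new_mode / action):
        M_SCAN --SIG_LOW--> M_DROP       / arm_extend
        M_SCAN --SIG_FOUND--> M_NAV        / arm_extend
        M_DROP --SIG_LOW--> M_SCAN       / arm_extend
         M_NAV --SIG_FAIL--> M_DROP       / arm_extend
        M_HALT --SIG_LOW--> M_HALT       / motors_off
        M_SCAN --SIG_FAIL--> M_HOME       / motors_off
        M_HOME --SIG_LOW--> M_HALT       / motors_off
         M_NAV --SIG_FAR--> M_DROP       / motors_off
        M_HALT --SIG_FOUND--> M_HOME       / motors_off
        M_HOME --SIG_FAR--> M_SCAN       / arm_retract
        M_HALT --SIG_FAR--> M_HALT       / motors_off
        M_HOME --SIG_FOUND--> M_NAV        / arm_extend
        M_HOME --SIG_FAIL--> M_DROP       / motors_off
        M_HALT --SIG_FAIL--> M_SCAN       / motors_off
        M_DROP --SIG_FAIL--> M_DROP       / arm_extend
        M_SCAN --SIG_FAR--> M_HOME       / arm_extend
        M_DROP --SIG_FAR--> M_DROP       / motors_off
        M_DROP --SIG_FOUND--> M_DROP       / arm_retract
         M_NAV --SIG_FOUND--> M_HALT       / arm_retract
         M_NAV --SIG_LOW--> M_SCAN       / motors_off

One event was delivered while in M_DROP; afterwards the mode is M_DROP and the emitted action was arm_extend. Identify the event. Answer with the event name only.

try SIG_FOUND: (M_DROP, SIG_FOUND) → (M_DROP, arm_retract)
try SIG_LOW: (M_DROP, SIG_LOW) → (M_SCAN, arm_extend)
try SIG_FAIL: (M_DROP, SIG_FAIL) → (M_DROP, arm_extend)  ← matches
try SIG_FAR: (M_DROP, SIG_FAR) → (M_DROP, motors_off)

SIG_FAIL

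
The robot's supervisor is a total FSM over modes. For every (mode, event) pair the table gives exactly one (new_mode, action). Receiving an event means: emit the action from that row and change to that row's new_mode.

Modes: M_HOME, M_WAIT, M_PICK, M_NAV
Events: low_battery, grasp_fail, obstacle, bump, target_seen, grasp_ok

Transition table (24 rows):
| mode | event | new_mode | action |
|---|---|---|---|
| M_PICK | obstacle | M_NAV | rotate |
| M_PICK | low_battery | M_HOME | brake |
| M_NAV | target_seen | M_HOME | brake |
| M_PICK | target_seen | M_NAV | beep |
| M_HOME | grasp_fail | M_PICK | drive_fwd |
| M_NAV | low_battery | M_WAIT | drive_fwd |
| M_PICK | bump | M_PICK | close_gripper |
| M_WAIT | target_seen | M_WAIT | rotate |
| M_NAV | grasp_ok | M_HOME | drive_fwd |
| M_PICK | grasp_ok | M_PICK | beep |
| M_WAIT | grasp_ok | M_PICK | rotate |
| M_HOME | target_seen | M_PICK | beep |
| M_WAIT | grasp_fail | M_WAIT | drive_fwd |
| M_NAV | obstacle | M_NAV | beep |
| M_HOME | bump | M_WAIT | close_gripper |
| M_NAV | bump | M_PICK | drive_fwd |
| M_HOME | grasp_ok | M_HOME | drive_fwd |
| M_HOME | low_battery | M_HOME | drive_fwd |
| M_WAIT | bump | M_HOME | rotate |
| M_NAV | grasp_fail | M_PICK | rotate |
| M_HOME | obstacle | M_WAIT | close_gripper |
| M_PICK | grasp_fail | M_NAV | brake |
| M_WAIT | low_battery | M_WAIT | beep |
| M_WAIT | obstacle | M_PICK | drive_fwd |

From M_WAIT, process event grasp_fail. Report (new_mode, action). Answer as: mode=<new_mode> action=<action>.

mode=M_WAIT action=drive_fwd

current mode = M_WAIT; filter table to that mode:
  (M_WAIT, target_seen) → (M_WAIT, rotate)
  (M_WAIT, grasp_ok) → (M_PICK, rotate)
  (M_WAIT, grasp_fail) → (M_WAIT, drive_fwd)  ← event matches
  (M_WAIT, bump) → (M_HOME, rotate)
  (M_WAIT, low_battery) → (M_WAIT, beep)
  (M_WAIT, obstacle) → (M_PICK, drive_fwd)
event = grasp_fail selects (M_WAIT, drive_fwd)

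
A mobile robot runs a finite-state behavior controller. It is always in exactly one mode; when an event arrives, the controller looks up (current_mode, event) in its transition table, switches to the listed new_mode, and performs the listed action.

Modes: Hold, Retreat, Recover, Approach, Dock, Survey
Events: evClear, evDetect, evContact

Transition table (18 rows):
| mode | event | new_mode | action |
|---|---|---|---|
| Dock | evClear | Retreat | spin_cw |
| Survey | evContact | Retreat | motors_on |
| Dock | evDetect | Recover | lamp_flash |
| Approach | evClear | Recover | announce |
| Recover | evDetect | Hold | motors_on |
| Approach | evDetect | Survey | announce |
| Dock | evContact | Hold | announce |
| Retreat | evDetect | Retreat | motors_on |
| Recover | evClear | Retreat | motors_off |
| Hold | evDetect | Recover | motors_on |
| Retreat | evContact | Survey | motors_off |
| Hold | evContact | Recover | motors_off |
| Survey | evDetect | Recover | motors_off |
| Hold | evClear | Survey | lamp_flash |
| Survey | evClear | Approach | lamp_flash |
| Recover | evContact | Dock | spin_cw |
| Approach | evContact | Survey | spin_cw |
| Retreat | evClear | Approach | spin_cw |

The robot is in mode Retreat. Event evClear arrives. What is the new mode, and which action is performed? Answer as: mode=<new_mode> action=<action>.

mode=Approach action=spin_cw

current mode = Retreat; filter table to that mode:
  (Retreat, evDetect) → (Retreat, motors_on)
  (Retreat, evContact) → (Survey, motors_off)
  (Retreat, evClear) → (Approach, spin_cw)  ← event matches
event = evClear selects (Approach, spin_cw)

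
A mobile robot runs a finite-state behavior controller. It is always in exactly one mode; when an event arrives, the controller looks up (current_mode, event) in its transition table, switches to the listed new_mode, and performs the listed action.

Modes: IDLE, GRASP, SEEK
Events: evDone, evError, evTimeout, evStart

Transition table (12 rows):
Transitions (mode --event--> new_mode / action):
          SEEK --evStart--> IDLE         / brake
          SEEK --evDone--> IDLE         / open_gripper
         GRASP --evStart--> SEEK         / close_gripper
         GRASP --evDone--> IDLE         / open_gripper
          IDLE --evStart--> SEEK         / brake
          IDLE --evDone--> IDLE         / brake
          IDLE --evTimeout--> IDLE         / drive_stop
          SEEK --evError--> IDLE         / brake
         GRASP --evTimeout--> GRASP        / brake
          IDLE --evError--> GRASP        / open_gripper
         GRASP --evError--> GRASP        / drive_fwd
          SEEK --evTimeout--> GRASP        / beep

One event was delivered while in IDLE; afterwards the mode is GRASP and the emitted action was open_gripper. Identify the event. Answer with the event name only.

try evDone: (IDLE, evDone) → (IDLE, brake)
try evError: (IDLE, evError) → (GRASP, open_gripper)  ← matches
try evTimeout: (IDLE, evTimeout) → (IDLE, drive_stop)
try evStart: (IDLE, evStart) → (SEEK, brake)

evError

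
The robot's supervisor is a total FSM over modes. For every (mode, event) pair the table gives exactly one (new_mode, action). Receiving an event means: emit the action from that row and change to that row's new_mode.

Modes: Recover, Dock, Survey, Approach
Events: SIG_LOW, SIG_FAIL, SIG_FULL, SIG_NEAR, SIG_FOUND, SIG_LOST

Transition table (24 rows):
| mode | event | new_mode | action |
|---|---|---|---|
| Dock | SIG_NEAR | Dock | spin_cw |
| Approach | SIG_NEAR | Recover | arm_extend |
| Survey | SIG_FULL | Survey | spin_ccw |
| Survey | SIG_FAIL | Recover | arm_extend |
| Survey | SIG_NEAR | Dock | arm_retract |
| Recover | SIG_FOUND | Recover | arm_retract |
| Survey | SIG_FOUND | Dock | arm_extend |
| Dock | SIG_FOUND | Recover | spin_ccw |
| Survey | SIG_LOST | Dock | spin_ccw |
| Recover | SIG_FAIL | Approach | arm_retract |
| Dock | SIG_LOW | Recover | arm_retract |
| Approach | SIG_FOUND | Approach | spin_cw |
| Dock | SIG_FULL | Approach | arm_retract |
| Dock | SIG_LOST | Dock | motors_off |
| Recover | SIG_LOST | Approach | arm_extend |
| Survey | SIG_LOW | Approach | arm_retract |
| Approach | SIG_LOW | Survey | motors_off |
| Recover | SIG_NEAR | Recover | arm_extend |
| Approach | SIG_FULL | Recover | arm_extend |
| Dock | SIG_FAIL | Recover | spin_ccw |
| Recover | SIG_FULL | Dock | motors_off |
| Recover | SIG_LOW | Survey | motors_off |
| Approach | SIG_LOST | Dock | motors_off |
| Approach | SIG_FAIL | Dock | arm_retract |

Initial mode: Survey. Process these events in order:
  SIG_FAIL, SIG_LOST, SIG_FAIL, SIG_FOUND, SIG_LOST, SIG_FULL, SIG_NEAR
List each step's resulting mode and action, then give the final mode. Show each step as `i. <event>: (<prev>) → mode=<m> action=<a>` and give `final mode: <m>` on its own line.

1. SIG_FAIL: (Survey) → mode=Recover action=arm_extend
2. SIG_LOST: (Recover) → mode=Approach action=arm_extend
3. SIG_FAIL: (Approach) → mode=Dock action=arm_retract
4. SIG_FOUND: (Dock) → mode=Recover action=spin_ccw
5. SIG_LOST: (Recover) → mode=Approach action=arm_extend
6. SIG_FULL: (Approach) → mode=Recover action=arm_extend
7. SIG_NEAR: (Recover) → mode=Recover action=arm_extend

final mode: Recover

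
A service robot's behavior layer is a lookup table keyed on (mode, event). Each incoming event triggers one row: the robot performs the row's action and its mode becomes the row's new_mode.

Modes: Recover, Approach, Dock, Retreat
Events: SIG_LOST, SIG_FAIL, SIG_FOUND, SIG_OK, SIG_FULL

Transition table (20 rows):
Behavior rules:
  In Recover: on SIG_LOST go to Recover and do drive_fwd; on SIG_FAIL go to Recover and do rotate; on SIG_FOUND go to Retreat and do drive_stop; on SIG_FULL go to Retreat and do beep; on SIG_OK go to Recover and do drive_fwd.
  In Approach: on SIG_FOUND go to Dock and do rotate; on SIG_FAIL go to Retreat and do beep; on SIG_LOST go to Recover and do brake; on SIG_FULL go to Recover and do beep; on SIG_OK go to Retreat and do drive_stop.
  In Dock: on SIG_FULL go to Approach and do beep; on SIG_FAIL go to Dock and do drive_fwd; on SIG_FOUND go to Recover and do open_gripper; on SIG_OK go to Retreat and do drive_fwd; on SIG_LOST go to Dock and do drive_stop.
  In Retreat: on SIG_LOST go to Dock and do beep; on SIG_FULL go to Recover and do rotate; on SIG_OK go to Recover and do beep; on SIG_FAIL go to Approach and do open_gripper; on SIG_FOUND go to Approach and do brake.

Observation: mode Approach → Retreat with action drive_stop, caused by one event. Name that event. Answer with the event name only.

try SIG_LOST: (Approach, SIG_LOST) → (Recover, brake)
try SIG_FAIL: (Approach, SIG_FAIL) → (Retreat, beep)
try SIG_FOUND: (Approach, SIG_FOUND) → (Dock, rotate)
try SIG_OK: (Approach, SIG_OK) → (Retreat, drive_stop)  ← matches
try SIG_FULL: (Approach, SIG_FULL) → (Recover, beep)

SIG_OK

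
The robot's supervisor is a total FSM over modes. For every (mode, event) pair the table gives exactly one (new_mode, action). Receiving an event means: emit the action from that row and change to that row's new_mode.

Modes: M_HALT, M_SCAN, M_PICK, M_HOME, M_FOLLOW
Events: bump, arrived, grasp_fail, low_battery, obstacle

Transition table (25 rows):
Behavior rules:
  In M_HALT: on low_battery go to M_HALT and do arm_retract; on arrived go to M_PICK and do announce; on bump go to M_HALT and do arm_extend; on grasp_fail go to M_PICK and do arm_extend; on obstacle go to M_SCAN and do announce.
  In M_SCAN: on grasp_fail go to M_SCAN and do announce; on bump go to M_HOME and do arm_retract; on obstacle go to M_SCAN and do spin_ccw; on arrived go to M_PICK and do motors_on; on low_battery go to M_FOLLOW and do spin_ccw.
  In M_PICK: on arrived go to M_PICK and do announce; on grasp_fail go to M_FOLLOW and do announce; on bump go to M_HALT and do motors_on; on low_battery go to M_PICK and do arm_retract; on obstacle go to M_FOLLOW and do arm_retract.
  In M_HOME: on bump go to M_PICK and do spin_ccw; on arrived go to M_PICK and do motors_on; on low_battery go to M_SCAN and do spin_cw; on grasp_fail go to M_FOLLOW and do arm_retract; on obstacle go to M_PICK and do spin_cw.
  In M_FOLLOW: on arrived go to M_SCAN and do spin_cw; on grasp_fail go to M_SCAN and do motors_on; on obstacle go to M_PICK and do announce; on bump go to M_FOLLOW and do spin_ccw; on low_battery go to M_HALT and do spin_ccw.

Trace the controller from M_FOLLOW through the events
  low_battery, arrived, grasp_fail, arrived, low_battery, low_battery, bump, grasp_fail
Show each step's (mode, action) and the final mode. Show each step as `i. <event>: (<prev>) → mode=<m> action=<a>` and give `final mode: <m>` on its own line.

final mode: M_PICK

1. low_battery: (M_FOLLOW) → mode=M_HALT action=spin_ccw
2. arrived: (M_HALT) → mode=M_PICK action=announce
3. grasp_fail: (M_PICK) → mode=M_FOLLOW action=announce
4. arrived: (M_FOLLOW) → mode=M_SCAN action=spin_cw
5. low_battery: (M_SCAN) → mode=M_FOLLOW action=spin_ccw
6. low_battery: (M_FOLLOW) → mode=M_HALT action=spin_ccw
7. bump: (M_HALT) → mode=M_HALT action=arm_extend
8. grasp_fail: (M_HALT) → mode=M_PICK action=arm_extend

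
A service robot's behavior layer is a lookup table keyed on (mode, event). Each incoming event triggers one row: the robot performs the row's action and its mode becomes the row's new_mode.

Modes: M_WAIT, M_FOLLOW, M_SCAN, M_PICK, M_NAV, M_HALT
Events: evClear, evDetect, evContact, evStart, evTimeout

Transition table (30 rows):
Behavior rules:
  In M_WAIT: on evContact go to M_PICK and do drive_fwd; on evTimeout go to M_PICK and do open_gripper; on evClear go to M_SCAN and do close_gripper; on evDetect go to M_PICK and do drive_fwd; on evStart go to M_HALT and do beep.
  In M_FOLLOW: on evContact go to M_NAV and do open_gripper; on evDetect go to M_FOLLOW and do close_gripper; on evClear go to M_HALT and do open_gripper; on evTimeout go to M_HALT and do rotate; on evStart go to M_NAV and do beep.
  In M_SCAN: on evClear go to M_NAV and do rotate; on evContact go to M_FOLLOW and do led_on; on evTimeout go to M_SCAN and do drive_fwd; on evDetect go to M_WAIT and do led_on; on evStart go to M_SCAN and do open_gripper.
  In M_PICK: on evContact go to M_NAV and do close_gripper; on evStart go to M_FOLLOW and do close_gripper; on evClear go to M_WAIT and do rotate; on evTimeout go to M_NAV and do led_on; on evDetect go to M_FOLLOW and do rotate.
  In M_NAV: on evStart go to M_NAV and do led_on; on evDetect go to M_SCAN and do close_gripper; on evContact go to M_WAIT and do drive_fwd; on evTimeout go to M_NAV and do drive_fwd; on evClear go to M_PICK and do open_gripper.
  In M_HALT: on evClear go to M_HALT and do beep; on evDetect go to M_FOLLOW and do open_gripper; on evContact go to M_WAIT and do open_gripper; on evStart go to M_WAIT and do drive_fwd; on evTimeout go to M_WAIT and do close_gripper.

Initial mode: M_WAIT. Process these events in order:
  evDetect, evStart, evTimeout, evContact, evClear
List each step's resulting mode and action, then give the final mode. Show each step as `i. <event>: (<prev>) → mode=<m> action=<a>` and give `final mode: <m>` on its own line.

final mode: M_SCAN

1. evDetect: (M_WAIT) → mode=M_PICK action=drive_fwd
2. evStart: (M_PICK) → mode=M_FOLLOW action=close_gripper
3. evTimeout: (M_FOLLOW) → mode=M_HALT action=rotate
4. evContact: (M_HALT) → mode=M_WAIT action=open_gripper
5. evClear: (M_WAIT) → mode=M_SCAN action=close_gripper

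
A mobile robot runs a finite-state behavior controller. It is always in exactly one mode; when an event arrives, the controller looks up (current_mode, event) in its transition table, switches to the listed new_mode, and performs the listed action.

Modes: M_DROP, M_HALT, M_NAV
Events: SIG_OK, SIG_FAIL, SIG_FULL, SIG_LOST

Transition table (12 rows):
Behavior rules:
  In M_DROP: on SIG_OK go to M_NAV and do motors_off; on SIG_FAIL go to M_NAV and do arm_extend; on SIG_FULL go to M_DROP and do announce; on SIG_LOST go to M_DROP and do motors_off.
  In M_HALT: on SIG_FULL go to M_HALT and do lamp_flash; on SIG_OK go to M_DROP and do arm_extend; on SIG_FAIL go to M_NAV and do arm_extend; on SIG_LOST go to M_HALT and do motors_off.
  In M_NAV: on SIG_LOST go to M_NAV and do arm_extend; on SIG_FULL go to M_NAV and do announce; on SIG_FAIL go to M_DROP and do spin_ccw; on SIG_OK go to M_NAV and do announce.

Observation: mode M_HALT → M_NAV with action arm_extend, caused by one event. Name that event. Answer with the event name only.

SIG_FAIL

try SIG_OK: (M_HALT, SIG_OK) → (M_DROP, arm_extend)
try SIG_FAIL: (M_HALT, SIG_FAIL) → (M_NAV, arm_extend)  ← matches
try SIG_FULL: (M_HALT, SIG_FULL) → (M_HALT, lamp_flash)
try SIG_LOST: (M_HALT, SIG_LOST) → (M_HALT, motors_off)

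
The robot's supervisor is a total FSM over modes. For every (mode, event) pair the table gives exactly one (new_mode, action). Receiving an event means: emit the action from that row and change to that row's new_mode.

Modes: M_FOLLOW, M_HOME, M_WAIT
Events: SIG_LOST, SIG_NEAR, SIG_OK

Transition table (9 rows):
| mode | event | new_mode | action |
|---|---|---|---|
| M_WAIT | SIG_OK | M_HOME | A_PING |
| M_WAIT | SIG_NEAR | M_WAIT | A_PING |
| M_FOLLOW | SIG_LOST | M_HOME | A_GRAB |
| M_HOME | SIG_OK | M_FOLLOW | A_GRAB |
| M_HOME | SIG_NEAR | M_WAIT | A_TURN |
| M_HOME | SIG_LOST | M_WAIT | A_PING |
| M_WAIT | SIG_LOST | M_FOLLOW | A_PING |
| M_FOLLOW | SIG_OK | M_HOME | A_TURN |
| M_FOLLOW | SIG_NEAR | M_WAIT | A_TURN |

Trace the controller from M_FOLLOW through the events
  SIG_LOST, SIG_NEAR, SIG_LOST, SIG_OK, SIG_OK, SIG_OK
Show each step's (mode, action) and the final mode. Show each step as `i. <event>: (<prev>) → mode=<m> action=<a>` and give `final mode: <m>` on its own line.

final mode: M_HOME

1. SIG_LOST: (M_FOLLOW) → mode=M_HOME action=A_GRAB
2. SIG_NEAR: (M_HOME) → mode=M_WAIT action=A_TURN
3. SIG_LOST: (M_WAIT) → mode=M_FOLLOW action=A_PING
4. SIG_OK: (M_FOLLOW) → mode=M_HOME action=A_TURN
5. SIG_OK: (M_HOME) → mode=M_FOLLOW action=A_GRAB
6. SIG_OK: (M_FOLLOW) → mode=M_HOME action=A_TURN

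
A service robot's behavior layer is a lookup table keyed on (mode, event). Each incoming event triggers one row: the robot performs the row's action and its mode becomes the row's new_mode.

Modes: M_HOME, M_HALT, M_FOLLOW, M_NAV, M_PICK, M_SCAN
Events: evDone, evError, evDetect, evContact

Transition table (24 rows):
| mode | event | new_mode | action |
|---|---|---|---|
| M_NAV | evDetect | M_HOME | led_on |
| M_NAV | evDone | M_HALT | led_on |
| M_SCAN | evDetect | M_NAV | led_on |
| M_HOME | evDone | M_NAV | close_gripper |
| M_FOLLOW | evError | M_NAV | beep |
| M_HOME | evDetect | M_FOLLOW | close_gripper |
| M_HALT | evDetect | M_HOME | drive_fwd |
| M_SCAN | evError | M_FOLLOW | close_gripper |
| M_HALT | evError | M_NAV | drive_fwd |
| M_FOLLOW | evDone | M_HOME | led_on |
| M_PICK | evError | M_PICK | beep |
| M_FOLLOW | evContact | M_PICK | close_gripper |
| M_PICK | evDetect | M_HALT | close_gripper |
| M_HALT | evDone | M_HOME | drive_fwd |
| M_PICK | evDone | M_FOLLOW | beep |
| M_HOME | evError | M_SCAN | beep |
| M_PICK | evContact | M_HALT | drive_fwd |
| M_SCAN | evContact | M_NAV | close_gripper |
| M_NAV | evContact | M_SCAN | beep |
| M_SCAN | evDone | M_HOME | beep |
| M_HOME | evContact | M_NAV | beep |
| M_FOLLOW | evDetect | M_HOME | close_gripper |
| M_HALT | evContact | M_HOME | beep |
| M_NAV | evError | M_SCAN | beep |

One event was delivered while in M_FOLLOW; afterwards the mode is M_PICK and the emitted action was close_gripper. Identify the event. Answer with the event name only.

try evDone: (M_FOLLOW, evDone) → (M_HOME, led_on)
try evError: (M_FOLLOW, evError) → (M_NAV, beep)
try evDetect: (M_FOLLOW, evDetect) → (M_HOME, close_gripper)
try evContact: (M_FOLLOW, evContact) → (M_PICK, close_gripper)  ← matches

evContact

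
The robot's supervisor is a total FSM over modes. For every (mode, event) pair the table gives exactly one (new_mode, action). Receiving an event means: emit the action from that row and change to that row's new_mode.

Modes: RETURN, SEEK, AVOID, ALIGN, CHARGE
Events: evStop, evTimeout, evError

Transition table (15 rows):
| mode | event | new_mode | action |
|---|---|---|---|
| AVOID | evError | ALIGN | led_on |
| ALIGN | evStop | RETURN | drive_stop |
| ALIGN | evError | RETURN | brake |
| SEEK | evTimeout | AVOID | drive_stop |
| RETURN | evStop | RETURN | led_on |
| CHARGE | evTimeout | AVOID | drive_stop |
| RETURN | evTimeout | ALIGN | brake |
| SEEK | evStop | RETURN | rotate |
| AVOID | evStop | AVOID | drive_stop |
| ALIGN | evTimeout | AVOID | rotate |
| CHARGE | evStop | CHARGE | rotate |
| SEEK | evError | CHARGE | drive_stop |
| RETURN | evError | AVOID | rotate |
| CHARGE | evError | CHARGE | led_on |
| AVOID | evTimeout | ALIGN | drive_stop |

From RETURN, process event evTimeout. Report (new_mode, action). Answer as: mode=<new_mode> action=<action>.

current mode = RETURN; filter table to that mode:
  (RETURN, evStop) → (RETURN, led_on)
  (RETURN, evTimeout) → (ALIGN, brake)  ← event matches
  (RETURN, evError) → (AVOID, rotate)
event = evTimeout selects (ALIGN, brake)

mode=ALIGN action=brake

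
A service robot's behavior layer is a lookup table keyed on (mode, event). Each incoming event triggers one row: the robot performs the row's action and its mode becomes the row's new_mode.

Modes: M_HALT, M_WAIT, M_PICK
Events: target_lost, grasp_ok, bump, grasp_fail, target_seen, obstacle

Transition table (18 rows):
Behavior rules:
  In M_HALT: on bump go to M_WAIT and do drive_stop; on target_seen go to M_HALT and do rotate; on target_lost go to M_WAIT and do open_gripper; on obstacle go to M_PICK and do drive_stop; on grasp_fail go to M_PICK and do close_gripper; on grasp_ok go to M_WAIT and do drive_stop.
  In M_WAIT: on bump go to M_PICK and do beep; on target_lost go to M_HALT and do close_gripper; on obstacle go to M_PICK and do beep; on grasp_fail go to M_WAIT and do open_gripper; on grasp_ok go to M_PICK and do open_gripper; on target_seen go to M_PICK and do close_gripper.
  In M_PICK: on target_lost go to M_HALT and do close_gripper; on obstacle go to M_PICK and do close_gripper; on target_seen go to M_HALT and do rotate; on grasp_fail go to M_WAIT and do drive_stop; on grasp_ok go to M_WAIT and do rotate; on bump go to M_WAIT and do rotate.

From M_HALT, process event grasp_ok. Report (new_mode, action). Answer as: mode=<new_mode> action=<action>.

current mode = M_HALT; filter table to that mode:
  (M_HALT, bump) → (M_WAIT, drive_stop)
  (M_HALT, target_seen) → (M_HALT, rotate)
  (M_HALT, target_lost) → (M_WAIT, open_gripper)
  (M_HALT, obstacle) → (M_PICK, drive_stop)
  (M_HALT, grasp_fail) → (M_PICK, close_gripper)
  (M_HALT, grasp_ok) → (M_WAIT, drive_stop)  ← event matches
event = grasp_ok selects (M_WAIT, drive_stop)

mode=M_WAIT action=drive_stop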